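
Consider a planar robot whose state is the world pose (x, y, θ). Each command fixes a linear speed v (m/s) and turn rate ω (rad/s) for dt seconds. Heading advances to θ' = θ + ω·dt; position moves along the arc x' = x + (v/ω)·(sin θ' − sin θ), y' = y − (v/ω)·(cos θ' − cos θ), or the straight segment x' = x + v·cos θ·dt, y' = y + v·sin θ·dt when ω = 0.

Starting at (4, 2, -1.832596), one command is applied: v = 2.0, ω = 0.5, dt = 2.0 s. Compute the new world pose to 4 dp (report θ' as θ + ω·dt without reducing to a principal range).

(4.9050, -1.7271, -0.8326)

θ' = -1.8326 + 0.5·2.0 = -0.8326
R = v/ω = 2.0/0.5 = 4.0000
x' = 4 + 4.0000·(sin -0.8326 − sin -1.8326) = 4.9050
y' = 2 − 4.0000·(cos -0.8326 − cos -1.8326) = -1.7271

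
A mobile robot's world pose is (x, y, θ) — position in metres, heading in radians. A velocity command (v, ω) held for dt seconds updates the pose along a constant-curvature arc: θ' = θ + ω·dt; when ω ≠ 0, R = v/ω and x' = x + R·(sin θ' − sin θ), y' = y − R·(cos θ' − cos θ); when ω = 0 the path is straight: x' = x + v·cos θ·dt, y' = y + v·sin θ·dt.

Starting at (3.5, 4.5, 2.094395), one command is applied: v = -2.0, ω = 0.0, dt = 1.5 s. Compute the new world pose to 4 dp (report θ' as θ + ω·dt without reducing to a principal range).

(5.0000, 1.9019, 2.0944)

θ' = 2.0944 + 0.0·1.5 = 2.0944
ω = 0 → straight: x' = 3.5 + -2.0·cos(2.0944)·1.5 = 5.0000
y' = 4.5 + -2.0·sin(2.0944)·1.5 = 1.9019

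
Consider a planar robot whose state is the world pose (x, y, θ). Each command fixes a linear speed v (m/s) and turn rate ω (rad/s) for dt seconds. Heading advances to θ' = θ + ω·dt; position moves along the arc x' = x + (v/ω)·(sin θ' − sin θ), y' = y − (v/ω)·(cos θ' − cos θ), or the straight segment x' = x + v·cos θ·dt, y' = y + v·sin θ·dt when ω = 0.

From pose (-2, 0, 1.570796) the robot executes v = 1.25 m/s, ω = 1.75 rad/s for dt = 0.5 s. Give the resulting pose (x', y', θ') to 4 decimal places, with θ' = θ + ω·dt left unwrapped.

(-2.2564, 0.5482, 2.4458)

θ' = 1.5708 + 1.75·0.5 = 2.4458
R = v/ω = 1.25/1.75 = 0.7143
x' = -2 + 0.7143·(sin 2.4458 − sin 1.5708) = -2.2564
y' = 0 − 0.7143·(cos 2.4458 − cos 1.5708) = 0.5482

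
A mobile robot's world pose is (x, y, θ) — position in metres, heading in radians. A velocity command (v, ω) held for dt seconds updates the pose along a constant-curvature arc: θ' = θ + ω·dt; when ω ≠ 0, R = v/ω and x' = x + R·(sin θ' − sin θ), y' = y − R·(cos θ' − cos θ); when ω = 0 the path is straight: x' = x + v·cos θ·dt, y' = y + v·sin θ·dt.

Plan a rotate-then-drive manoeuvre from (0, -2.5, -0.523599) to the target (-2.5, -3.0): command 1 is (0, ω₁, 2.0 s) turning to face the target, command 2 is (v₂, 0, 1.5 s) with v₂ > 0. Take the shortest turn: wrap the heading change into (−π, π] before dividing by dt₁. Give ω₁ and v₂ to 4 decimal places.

heading to target = atan2(-3−-2.5, -2.5−0) = -2.9442
Δθ = wrap(-2.9442 − -0.5236) = -2.4206; ω₁ = Δθ/dt₁ = -1.2103
distance = √((-2.5−0)² + (-3−-2.5)²) = 2.5495; v₂ = distance/dt₂ = 1.6997

ω₁ = -1.2103, v₂ = 1.6997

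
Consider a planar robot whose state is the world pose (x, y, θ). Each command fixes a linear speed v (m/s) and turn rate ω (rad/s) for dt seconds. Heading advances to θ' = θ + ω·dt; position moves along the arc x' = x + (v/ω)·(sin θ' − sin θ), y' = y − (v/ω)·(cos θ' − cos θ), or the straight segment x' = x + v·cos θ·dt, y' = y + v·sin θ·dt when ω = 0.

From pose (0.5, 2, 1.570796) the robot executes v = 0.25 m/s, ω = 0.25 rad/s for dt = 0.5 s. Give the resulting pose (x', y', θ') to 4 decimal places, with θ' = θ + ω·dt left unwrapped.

θ' = 1.5708 + 0.25·0.5 = 1.6958
R = v/ω = 0.25/0.25 = 1.0000
x' = 0.5 + 1.0000·(sin 1.6958 − sin 1.5708) = 0.4922
y' = 2 − 1.0000·(cos 1.6958 − cos 1.5708) = 2.1247

(0.4922, 2.1247, 1.6958)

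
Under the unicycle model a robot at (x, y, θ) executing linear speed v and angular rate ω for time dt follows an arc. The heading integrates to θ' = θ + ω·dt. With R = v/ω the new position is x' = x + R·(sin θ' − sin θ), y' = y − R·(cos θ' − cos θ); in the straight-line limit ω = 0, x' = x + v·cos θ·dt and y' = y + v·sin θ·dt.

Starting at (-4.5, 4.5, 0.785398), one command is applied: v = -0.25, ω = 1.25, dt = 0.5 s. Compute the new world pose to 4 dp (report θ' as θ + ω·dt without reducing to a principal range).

(-4.5560, 4.3905, 1.4104)

θ' = 0.7854 + 1.25·0.5 = 1.4104
R = v/ω = -0.25/1.25 = -0.2000
x' = -4.5 + -0.2000·(sin 1.4104 − sin 0.7854) = -4.5560
y' = 4.5 − -0.2000·(cos 1.4104 − cos 0.7854) = 4.3905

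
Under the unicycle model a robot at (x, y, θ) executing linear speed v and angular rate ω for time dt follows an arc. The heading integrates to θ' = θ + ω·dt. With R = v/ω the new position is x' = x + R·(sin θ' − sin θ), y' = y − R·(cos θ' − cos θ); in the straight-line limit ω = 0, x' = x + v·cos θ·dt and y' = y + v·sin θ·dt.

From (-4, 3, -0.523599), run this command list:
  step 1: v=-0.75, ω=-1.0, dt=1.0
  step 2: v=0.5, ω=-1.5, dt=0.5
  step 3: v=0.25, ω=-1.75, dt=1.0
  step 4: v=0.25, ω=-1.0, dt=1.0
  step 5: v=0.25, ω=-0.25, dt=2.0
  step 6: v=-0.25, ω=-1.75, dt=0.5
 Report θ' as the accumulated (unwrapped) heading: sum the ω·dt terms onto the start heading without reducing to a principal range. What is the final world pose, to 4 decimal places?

(-4.5685, 4.0005, -6.3986)

step 1: θ'=-1.5236 (R=0.7500) → pose (-4.3742, 3.6141, -1.5236)
step 2: θ'=-2.2736 (R=-0.3333) → pose (-4.4528, 3.3830, -2.2736)
step 3: θ'=-4.0236 (R=-0.1429) → pose (-4.6721, 3.3845, -4.0236)
step 4: θ'=-5.0236 (R=-0.2500) → pose (-4.7171, 3.6199, -5.0236)
step 5: θ'=-5.5236 (R=-1.0000) → pose (-4.4537, 4.0389, -5.5236)
step 6: θ'=-6.3986 (R=0.1429) → pose (-4.5685, 4.0005, -6.3986)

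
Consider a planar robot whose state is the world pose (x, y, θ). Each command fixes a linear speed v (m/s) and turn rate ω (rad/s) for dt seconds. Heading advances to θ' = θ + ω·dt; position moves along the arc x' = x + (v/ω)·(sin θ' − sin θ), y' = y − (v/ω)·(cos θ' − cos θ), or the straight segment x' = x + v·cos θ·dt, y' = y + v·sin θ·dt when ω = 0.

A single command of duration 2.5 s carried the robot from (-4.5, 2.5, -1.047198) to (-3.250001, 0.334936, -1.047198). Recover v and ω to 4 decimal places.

v = 1.0000, ω = 0.0000

Δθ = -1.047198 − -1.047198 = 0.000000
ω = Δθ/dt = 0.000000/2.5 = 0.0000
ω = 0 → v = (Δx·cos θ + Δy·sin θ)/dt = 1.0000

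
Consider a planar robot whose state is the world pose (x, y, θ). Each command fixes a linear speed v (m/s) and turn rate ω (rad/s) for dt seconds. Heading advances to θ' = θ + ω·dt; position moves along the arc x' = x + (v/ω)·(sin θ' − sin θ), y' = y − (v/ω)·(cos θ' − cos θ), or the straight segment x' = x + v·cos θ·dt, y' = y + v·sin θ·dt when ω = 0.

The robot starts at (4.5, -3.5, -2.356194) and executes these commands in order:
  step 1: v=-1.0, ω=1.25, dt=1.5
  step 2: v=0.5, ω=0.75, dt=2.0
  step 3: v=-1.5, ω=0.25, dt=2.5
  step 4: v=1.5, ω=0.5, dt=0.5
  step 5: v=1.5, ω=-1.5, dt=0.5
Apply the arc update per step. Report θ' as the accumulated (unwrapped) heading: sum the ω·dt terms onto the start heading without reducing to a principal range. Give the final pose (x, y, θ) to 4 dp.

(4.1966, -4.1028, 1.1438)

step 1: θ'=-0.4812 (R=-0.8000) → pose (4.3046, -2.2252, -0.4812)
step 2: θ'=1.0188 (R=0.6667) → pose (5.1808, -1.9838, 1.0188)
step 3: θ'=1.6438 (R=-6.0000) → pose (4.3057, -5.5678, 1.6438)
step 4: θ'=1.8938 (R=3.0000) → pose (4.1585, -4.8343, 1.8938)
step 5: θ'=1.1438 (R=-1.0000) → pose (4.1966, -4.1028, 1.1438)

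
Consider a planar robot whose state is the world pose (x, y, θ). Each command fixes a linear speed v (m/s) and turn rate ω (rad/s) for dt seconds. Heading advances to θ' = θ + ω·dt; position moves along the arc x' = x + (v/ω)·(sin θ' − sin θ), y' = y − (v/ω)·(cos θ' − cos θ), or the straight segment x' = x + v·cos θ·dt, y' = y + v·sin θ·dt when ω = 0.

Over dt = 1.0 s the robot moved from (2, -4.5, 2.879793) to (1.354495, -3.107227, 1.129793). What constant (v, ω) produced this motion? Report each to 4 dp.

v = 1.7500, ω = -1.7500

Δθ = 1.129793 − 2.879793 = -1.750000
ω = Δθ/dt = -1.750000/1.0 = -1.7500
R = −Δy/(cos θ' − cos θ) = -1.0000
v = R·ω = -1.0000·-1.7500 = 1.7500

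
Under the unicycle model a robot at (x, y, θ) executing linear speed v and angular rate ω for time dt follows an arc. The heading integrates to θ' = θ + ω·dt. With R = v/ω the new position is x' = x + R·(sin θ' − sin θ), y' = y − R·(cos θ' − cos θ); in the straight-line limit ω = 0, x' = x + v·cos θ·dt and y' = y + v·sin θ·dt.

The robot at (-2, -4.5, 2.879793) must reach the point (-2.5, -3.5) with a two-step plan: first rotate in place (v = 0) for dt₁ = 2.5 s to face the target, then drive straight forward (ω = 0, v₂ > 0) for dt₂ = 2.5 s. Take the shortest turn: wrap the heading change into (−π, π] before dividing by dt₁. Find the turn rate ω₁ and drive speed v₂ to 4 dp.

ω₁ = -0.3381, v₂ = 0.4472

heading to target = atan2(-3.5−-4.5, -2.5−-2) = 2.0344
Δθ = wrap(2.0344 − 2.8798) = -0.8453; ω₁ = Δθ/dt₁ = -0.3381
distance = √((-2.5−-2)² + (-3.5−-4.5)²) = 1.1180; v₂ = distance/dt₂ = 0.4472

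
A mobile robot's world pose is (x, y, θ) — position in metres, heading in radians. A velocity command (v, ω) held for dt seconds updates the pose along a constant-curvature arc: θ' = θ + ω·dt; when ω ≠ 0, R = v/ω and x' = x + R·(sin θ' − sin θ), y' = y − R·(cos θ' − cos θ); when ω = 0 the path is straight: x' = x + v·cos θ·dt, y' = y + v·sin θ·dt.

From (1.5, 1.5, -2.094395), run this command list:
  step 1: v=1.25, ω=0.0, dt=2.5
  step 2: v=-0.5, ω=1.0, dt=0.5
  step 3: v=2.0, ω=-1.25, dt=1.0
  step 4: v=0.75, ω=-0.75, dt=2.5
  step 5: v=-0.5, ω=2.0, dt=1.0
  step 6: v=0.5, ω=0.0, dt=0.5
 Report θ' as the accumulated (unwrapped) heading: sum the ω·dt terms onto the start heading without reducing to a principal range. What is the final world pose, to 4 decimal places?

step 1: θ'=-2.0944 (straight) → pose (-0.0625, -1.2063, -2.0944)
step 2: θ'=-1.5944 (R=-0.5000) → pose (0.0043, -0.9681, -1.5944)
step 3: θ'=-2.8444 (R=-1.6000) → pose (-1.1267, -2.4602, -2.8444)
step 4: θ'=-4.7194 (R=-1.0000) → pose (-2.4195, -1.4971, -4.7194)
step 5: θ'=-2.7194 (R=-0.2500) → pose (-2.0670, -1.7269, -2.7194)
step 6: θ'=-2.7194 (straight) → pose (-2.2951, -1.8293, -2.7194)

(-2.2951, -1.8293, -2.7194)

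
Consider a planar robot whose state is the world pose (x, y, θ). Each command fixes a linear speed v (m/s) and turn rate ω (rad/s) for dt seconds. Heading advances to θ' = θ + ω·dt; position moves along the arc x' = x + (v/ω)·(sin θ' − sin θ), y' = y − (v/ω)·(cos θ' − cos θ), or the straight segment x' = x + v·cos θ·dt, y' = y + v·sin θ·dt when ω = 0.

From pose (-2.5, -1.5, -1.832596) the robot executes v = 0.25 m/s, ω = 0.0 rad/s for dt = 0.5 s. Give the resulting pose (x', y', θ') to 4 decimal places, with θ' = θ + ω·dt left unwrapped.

θ' = -1.8326 + 0.0·0.5 = -1.8326
ω = 0 → straight: x' = -2.5 + 0.25·cos(-1.8326)·0.5 = -2.5324
y' = -1.5 + 0.25·sin(-1.8326)·0.5 = -1.6207

(-2.5324, -1.6207, -1.8326)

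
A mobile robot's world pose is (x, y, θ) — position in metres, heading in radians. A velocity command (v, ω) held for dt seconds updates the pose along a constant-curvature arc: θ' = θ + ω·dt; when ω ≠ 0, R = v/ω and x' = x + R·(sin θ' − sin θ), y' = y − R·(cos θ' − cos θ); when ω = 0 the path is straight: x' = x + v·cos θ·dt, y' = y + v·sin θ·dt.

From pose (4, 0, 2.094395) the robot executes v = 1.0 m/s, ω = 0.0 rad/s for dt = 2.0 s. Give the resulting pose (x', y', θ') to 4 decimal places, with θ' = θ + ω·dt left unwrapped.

θ' = 2.0944 + 0.0·2.0 = 2.0944
ω = 0 → straight: x' = 4 + 1.0·cos(2.0944)·2.0 = 3.0000
y' = 0 + 1.0·sin(2.0944)·2.0 = 1.7321

(3.0000, 1.7321, 2.0944)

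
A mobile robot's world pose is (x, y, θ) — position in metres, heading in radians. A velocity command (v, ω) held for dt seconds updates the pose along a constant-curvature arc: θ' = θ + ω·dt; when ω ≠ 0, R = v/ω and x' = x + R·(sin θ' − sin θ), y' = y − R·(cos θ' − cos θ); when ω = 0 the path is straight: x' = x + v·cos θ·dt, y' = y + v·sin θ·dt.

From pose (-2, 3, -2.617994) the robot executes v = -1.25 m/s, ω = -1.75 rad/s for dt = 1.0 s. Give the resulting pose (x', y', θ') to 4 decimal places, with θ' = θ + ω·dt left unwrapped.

(-0.9705, 2.6226, -4.3680)

θ' = -2.6180 + -1.75·1.0 = -4.3680
R = v/ω = -1.25/-1.75 = 0.7143
x' = -2 + 0.7143·(sin -4.3680 − sin -2.6180) = -0.9705
y' = 3 − 0.7143·(cos -4.3680 − cos -2.6180) = 2.6226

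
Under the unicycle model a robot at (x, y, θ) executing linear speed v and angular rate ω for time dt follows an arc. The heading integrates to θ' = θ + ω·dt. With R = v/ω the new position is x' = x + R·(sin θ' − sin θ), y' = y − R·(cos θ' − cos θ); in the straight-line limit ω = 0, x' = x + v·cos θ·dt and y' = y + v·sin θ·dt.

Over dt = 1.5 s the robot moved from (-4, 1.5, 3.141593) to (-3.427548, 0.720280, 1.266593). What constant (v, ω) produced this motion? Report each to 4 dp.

Δθ = 1.266593 − 3.141593 = -1.875000
ω = Δθ/dt = -1.875000/1.5 = -1.2500
R = −Δy/(cos θ' − cos θ) = 0.6000
v = R·ω = 0.6000·-1.2500 = -0.7500

v = -0.7500, ω = -1.2500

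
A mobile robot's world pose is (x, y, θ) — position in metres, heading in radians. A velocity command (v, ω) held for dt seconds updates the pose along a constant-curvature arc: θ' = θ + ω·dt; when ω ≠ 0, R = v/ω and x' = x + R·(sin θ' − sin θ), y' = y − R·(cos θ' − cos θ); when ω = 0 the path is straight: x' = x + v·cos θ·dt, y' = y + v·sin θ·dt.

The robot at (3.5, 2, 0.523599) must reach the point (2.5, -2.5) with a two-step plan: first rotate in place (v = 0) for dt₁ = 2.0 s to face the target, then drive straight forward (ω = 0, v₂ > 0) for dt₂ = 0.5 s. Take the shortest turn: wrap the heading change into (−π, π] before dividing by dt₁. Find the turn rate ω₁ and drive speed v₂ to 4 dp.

heading to target = atan2(-2.5−2, 2.5−3.5) = -1.7895
Δθ = wrap(-1.7895 − 0.5236) = -2.3131; ω₁ = Δθ/dt₁ = -1.1565
distance = √((2.5−3.5)² + (-2.5−2)²) = 4.6098; v₂ = distance/dt₂ = 9.2195

ω₁ = -1.1565, v₂ = 9.2195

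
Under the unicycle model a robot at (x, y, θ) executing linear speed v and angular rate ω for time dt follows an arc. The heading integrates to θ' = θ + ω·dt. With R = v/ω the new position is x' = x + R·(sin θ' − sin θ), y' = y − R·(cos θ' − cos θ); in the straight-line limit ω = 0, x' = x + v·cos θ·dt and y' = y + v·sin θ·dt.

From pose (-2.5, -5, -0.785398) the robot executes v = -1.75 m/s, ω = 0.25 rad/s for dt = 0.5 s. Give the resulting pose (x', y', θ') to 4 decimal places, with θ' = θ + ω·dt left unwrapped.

(-3.1557, -4.4215, -0.6604)

θ' = -0.7854 + 0.25·0.5 = -0.6604
R = v/ω = -1.75/0.25 = -7.0000
x' = -2.5 + -7.0000·(sin -0.6604 − sin -0.7854) = -3.1557
y' = -5 − -7.0000·(cos -0.6604 − cos -0.7854) = -4.4215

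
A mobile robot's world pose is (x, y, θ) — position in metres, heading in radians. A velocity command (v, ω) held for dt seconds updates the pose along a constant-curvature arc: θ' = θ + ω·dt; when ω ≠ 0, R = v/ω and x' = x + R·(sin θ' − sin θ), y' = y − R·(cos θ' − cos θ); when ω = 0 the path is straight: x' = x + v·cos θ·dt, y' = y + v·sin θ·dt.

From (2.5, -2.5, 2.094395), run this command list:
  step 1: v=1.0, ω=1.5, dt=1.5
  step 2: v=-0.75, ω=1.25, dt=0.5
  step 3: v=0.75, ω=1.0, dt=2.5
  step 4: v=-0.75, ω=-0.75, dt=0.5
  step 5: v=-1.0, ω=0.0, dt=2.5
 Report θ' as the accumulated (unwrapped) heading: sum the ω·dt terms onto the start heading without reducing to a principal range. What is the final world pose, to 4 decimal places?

step 1: θ'=4.3444 (R=0.6667) → pose (1.3006, -2.5935, 4.3444)
step 2: θ'=4.9694 (R=-0.6000) → pose (1.3211, -2.2251, 4.9694)
step 3: θ'=7.4694 (R=0.7500) → pose (2.7417, -2.3159, 7.4694)
step 4: θ'=7.0944 (R=1.0000) → pose (2.5398, -2.6293, 7.0944)
step 5: θ'=7.0944 (straight) → pose (0.8183, -4.4421, 7.0944)

(0.8183, -4.4421, 7.0944)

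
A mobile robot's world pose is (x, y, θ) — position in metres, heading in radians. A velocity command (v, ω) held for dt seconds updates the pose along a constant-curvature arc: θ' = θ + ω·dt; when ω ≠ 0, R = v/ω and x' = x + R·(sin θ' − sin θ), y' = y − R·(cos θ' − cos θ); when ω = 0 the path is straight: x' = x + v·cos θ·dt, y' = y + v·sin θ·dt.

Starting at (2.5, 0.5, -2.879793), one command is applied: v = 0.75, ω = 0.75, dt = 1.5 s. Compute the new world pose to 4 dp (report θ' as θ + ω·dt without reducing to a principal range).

θ' = -2.8798 + 0.75·1.5 = -1.7548
R = v/ω = 0.75/0.75 = 1.0000
x' = 2.5 + 1.0000·(sin -1.7548 − sin -2.8798) = 1.7757
y' = 0.5 − 1.0000·(cos -1.7548 − cos -2.8798) = -0.2830

(1.7757, -0.2830, -1.7548)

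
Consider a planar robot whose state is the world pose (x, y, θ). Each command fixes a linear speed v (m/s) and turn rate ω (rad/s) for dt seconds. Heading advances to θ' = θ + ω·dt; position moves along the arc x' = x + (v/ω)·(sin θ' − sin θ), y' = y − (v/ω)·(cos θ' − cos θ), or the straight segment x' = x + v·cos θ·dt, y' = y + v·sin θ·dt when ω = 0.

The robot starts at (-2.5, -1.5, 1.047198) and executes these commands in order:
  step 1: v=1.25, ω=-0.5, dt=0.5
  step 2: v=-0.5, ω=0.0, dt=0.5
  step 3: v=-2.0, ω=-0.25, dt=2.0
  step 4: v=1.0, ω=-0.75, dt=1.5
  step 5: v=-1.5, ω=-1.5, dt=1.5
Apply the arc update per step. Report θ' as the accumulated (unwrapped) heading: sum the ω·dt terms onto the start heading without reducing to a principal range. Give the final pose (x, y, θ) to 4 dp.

(-3.6335, -1.9401, -3.0778)

step 1: θ'=0.7972 (R=-2.5000) → pose (-2.1234, -1.0032, 0.7972)
step 2: θ'=0.7972 (straight) → pose (-2.2981, -1.1821, 0.7972)
step 3: θ'=0.2972 (R=8.0000) → pose (-5.6786, -3.2416, 0.2972)
step 4: θ'=-0.8278 (R=-1.3333) → pose (-4.3062, -3.6145, -0.8278)
step 5: θ'=-3.0778 (R=1.0000) → pose (-3.6335, -1.9401, -3.0778)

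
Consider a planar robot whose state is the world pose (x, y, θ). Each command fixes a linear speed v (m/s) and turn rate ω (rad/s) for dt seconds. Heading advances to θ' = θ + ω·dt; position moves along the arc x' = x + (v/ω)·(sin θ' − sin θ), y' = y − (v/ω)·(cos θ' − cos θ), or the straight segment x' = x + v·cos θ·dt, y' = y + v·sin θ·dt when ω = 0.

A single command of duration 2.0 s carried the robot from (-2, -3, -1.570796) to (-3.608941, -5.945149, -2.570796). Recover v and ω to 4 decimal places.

v = 1.7500, ω = -0.5000

Δθ = -2.570796 − -1.570796 = -1.000000
ω = Δθ/dt = -1.000000/2.0 = -0.5000
R = −Δy/(cos θ' − cos θ) = -3.5000
v = R·ω = -3.5000·-0.5000 = 1.7500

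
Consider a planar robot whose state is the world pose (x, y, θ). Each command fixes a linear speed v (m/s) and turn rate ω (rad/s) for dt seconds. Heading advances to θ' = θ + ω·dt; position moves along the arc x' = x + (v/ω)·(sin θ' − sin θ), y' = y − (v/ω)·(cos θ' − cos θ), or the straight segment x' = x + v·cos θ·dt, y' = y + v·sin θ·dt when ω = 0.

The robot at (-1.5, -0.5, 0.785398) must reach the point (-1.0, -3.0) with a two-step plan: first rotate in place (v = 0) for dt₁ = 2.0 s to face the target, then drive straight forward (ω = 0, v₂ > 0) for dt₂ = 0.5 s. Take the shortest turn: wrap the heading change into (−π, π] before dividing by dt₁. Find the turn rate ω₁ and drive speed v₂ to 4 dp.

heading to target = atan2(-3−-0.5, -1−-1.5) = -1.3734
Δθ = wrap(-1.3734 − 0.7854) = -2.1588; ω₁ = Δθ/dt₁ = -1.0794
distance = √((-1−-1.5)² + (-3−-0.5)²) = 2.5495; v₂ = distance/dt₂ = 5.0990

ω₁ = -1.0794, v₂ = 5.0990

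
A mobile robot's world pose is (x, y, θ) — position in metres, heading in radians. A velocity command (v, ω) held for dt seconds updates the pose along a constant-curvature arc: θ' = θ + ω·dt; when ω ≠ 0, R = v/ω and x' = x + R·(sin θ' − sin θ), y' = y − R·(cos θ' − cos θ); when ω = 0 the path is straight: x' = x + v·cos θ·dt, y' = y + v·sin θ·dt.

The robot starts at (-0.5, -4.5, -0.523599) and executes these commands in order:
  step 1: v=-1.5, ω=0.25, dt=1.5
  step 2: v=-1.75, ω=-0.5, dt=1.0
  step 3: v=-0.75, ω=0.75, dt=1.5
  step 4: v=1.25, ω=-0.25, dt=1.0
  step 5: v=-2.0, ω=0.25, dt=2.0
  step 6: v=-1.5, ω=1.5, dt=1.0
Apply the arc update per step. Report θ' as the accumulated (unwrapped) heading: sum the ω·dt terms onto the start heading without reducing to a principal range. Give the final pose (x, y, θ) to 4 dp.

(-7.7460, -5.7417, 2.2264)

step 1: θ'=-0.1486 (R=-6.0000) → pose (-2.6117, -3.7623, -0.1486)
step 2: θ'=-0.6486 (R=3.5000) → pose (-4.2077, -3.0901, -0.6486)
step 3: θ'=0.4764 (R=-1.0000) → pose (-5.2704, -2.9984, 0.4764)
step 4: θ'=0.2264 (R=-5.0000) → pose (-4.0998, -2.5692, 0.2264)
step 5: θ'=0.7264 (R=-8.0000) → pose (-7.6175, -4.3845, 0.7264)
step 6: θ'=2.2264 (R=-1.0000) → pose (-7.7460, -5.7417, 2.2264)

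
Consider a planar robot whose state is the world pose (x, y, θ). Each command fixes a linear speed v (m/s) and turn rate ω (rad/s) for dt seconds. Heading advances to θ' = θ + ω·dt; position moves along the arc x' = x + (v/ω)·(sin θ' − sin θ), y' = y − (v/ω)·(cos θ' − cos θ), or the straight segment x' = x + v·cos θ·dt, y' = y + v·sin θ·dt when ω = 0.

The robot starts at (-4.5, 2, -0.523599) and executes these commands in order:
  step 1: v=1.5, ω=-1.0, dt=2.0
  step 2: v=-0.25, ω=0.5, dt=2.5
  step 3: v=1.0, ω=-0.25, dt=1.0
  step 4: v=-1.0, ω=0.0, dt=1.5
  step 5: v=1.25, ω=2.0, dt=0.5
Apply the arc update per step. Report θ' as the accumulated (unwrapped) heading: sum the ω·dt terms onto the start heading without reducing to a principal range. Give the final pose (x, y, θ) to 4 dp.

(-3.7806, 0.0362, -0.5236)

step 1: θ'=-2.5236 (R=-1.5000) → pose (-4.3809, -0.5216, -2.5236)
step 2: θ'=-1.2736 (R=-0.5000) → pose (-4.1925, 0.0323, -1.2736)
step 3: θ'=-1.5236 (R=-4.0000) → pose (-4.0216, -0.9503, -1.5236)
step 4: θ'=-1.5236 (straight) → pose (-4.0924, 0.5480, -1.5236)
step 5: θ'=-0.5236 (R=0.6250) → pose (-3.7806, 0.0362, -0.5236)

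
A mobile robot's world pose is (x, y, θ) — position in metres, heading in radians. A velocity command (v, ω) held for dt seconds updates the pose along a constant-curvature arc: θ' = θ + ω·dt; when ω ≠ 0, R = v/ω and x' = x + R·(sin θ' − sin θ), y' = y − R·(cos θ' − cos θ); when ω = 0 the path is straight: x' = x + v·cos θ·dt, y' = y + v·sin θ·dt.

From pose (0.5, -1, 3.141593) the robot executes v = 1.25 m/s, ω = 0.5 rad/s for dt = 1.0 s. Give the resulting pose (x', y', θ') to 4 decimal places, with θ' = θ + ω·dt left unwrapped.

(-0.6986, -1.3060, 3.6416)

θ' = 3.1416 + 0.5·1.0 = 3.6416
R = v/ω = 1.25/0.5 = 2.5000
x' = 0.5 + 2.5000·(sin 3.6416 − sin 3.1416) = -0.6986
y' = -1 − 2.5000·(cos 3.6416 − cos 3.1416) = -1.3060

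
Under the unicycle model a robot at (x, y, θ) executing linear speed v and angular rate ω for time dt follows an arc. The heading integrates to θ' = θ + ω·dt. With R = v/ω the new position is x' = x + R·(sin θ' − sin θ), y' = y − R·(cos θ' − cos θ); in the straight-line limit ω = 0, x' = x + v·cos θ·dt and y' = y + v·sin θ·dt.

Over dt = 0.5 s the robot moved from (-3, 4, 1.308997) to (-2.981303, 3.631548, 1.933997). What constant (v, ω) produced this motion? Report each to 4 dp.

Δθ = 1.933997 − 1.308997 = 0.625000
ω = Δθ/dt = 0.625000/0.5 = 1.2500
R = −Δy/(cos θ' − cos θ) = -0.6000
v = R·ω = -0.6000·1.2500 = -0.7500

v = -0.7500, ω = 1.2500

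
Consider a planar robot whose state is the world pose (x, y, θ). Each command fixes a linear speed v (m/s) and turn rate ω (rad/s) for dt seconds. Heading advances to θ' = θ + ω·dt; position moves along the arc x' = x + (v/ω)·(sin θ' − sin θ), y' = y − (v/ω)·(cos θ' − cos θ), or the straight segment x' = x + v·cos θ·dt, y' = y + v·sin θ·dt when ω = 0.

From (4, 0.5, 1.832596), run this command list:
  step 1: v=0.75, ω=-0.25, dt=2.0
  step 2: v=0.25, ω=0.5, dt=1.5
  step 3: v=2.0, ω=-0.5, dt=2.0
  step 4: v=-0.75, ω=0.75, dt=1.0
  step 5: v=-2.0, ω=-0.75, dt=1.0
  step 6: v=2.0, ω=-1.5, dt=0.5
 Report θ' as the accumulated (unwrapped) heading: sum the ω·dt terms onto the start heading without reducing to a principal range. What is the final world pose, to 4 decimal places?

(4.3261, 4.1484, 0.3326)

step 1: θ'=1.3326 (R=-3.0000) → pose (3.9825, 1.9843, 1.3326)
step 2: θ'=2.0826 (R=0.5000) → pose (3.9325, 2.3472, 2.0826)
step 3: θ'=1.0826 (R=-4.0000) → pose (3.8873, 6.1823, 1.0826)
step 4: θ'=1.8326 (R=-1.0000) → pose (3.8045, 5.4545, 1.8326)
step 5: θ'=1.0826 (R=2.6667) → pose (3.5839, 3.5135, 1.0826)
step 6: θ'=0.3326 (R=-1.3333) → pose (4.3261, 4.1484, 0.3326)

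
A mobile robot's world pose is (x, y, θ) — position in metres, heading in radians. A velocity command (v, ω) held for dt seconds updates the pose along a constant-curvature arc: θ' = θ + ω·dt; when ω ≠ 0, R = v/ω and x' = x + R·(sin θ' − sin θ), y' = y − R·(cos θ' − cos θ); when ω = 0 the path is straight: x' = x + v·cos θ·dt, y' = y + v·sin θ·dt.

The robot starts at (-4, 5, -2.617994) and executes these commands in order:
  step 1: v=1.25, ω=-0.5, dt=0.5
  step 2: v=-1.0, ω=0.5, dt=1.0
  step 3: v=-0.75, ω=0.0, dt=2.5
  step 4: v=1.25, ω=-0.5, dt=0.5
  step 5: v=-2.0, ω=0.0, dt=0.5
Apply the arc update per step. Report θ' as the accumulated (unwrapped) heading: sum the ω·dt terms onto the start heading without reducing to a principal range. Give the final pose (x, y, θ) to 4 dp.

(-2.0069, 6.6864, -2.6180)

step 1: θ'=-2.8680 (R=-2.5000) → pose (-4.5745, 4.7581, -2.8680)
step 2: θ'=-2.3680 (R=-2.0000) → pose (-3.7175, 5.2529, -2.3680)
step 3: θ'=-2.3680 (straight) → pose (-2.3761, 6.5629, -2.3680)
step 4: θ'=-2.6180 (R=-2.5000) → pose (-2.8729, 6.1864, -2.6180)
step 5: θ'=-2.6180 (straight) → pose (-2.0069, 6.6864, -2.6180)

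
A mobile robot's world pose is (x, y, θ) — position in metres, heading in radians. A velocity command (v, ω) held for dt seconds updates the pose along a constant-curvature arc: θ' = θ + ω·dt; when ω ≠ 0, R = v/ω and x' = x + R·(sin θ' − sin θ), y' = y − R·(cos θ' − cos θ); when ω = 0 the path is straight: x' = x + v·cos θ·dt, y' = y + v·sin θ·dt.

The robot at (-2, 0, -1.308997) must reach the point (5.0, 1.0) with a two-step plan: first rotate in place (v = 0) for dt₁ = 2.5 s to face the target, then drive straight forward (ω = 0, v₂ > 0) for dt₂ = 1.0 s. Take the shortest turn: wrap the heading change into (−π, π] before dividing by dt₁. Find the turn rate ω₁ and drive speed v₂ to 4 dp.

heading to target = atan2(1−0, 5−-2) = 0.1419
Δθ = wrap(0.1419 − -1.3090) = 1.4509; ω₁ = Δθ/dt₁ = 0.5804
distance = √((5−-2)² + (1−0)²) = 7.0711; v₂ = distance/dt₂ = 7.0711

ω₁ = 0.5804, v₂ = 7.0711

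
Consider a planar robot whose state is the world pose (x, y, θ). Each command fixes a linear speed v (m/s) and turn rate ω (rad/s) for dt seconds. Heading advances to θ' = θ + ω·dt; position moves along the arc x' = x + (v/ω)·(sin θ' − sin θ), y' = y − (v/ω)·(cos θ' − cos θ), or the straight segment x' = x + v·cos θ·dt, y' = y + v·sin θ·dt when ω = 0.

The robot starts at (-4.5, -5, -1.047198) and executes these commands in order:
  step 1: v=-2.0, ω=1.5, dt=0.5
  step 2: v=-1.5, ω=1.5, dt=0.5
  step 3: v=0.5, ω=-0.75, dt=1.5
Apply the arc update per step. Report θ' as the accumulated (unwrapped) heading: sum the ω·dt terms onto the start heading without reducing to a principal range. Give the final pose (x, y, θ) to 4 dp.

(-5.2878, -4.5266, -0.6722)

step 1: θ'=-0.2972 (R=-1.3333) → pose (-5.2642, -4.3918, -0.2972)
step 2: θ'=0.4528 (R=-1.0000) → pose (-5.9946, -4.4487, 0.4528)
step 3: θ'=-0.6722 (R=-0.6667) → pose (-5.2878, -4.5266, -0.6722)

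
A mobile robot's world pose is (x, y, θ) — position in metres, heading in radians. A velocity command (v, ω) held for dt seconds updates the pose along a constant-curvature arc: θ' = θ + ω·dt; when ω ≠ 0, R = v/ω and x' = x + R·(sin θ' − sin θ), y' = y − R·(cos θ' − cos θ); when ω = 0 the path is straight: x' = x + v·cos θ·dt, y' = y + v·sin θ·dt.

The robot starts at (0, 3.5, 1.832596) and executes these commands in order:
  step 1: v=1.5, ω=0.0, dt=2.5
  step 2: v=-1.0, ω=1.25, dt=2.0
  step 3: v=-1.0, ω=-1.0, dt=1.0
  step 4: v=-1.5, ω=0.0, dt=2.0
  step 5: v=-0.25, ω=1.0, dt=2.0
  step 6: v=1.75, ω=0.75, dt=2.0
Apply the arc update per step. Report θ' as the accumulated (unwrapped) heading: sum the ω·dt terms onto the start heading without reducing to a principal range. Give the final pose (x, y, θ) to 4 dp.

(7.5027, 7.9703, 6.8326)

step 1: θ'=1.8326 (straight) → pose (-0.9706, 7.1222, 1.8326)
step 2: θ'=4.3326 (R=-0.8000) → pose (0.5452, 7.0327, 4.3326)
step 3: θ'=3.3326 (R=1.0000) → pose (1.2841, 7.6438, 3.3326)
step 4: θ'=3.3326 (straight) → pose (4.2295, 8.2133, 3.3326)
step 5: θ'=5.3326 (R=-0.2500) → pose (4.3855, 8.6041, 5.3326)
step 6: θ'=6.8326 (R=2.3333) → pose (7.5027, 7.9703, 6.8326)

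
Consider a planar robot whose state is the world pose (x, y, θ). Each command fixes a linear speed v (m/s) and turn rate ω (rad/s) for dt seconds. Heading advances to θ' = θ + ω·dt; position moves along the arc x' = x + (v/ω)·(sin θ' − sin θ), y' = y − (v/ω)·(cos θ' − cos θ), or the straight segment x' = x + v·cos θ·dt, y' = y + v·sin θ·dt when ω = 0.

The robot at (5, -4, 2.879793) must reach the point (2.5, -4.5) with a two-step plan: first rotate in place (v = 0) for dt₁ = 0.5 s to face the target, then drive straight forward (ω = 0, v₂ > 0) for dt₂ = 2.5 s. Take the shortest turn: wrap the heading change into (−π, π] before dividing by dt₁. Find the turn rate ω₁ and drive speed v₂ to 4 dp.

heading to target = atan2(-4.5−-4, 2.5−5) = -2.9442
Δθ = wrap(-2.9442 − 2.8798) = 0.4592; ω₁ = Δθ/dt₁ = 0.9184
distance = √((2.5−5)² + (-4.5−-4)²) = 2.5495; v₂ = distance/dt₂ = 1.0198

ω₁ = 0.9184, v₂ = 1.0198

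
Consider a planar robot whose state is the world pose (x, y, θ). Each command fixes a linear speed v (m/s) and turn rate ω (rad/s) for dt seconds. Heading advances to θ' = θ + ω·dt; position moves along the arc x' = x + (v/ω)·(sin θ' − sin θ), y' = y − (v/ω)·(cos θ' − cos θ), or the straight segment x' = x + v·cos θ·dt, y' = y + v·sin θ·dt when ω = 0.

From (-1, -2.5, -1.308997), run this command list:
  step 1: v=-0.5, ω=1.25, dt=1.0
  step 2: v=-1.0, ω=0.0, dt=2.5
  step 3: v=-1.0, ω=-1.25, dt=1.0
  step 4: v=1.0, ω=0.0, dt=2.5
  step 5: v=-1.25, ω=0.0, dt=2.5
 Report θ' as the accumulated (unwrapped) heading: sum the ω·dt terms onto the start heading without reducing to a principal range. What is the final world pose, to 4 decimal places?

(-4.7458, -0.8616, -1.3090)

step 1: θ'=-0.0590 (R=-0.4000) → pose (-1.3628, -2.2042, -0.0590)
step 2: θ'=-0.0590 (straight) → pose (-3.8584, -2.0568, -0.0590)
step 3: θ'=-1.3090 (R=0.8000) → pose (-4.5840, -1.4653, -1.3090)
step 4: θ'=-1.3090 (straight) → pose (-3.9370, -3.8801, -1.3090)
step 5: θ'=-1.3090 (straight) → pose (-4.7458, -0.8616, -1.3090)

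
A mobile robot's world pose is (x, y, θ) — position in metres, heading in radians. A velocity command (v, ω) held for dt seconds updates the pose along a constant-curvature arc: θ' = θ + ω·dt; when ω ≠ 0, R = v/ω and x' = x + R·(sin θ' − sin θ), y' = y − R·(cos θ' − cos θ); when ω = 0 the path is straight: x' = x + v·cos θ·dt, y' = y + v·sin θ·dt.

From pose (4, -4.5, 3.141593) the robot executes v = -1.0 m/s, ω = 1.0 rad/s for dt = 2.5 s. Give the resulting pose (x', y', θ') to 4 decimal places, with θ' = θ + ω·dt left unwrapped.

(4.5985, -2.6989, 5.6416)

θ' = 3.1416 + 1.0·2.5 = 5.6416
R = v/ω = -1.0/1.0 = -1.0000
x' = 4 + -1.0000·(sin 5.6416 − sin 3.1416) = 4.5985
y' = -4.5 − -1.0000·(cos 5.6416 − cos 3.1416) = -2.6989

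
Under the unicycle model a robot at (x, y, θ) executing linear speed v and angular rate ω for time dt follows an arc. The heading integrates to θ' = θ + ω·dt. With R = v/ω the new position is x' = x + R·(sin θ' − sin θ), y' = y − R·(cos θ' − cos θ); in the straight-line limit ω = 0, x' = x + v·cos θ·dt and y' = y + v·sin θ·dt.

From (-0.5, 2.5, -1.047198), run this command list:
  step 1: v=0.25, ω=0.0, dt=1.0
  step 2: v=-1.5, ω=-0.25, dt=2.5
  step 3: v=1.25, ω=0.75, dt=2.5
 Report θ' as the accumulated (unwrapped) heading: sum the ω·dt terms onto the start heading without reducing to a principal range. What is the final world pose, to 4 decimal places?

step 1: θ'=-1.0472 (straight) → pose (-0.3750, 2.2835, -1.0472)
step 2: θ'=-1.6722 (R=6.0000) → pose (-1.1480, 5.8909, -1.6722)
step 3: θ'=0.2028 (R=1.6667) → pose (0.8458, 4.0896, 0.2028)

(0.8458, 4.0896, 0.2028)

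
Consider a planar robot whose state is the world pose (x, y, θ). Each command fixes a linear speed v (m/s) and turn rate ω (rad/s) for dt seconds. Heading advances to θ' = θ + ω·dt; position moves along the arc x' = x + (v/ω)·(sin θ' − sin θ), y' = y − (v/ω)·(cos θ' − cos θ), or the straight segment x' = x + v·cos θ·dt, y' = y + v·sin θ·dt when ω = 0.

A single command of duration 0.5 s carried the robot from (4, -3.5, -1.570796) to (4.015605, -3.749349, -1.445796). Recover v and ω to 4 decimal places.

Δθ = -1.445796 − -1.570796 = 0.125000
ω = Δθ/dt = 0.125000/0.5 = 0.2500
R = −Δy/(cos θ' − cos θ) = 2.0000
v = R·ω = 2.0000·0.2500 = 0.5000

v = 0.5000, ω = 0.2500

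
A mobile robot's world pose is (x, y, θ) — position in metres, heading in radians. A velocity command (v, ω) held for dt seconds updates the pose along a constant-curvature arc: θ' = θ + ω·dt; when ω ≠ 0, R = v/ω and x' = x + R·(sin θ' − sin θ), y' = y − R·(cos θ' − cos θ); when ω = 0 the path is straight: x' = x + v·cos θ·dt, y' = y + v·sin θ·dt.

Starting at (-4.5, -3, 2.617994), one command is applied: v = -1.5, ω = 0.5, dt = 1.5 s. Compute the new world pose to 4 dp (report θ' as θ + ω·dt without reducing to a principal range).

(-2.3266, -3.3254, 3.3680)

θ' = 2.6180 + 0.5·1.5 = 3.3680
R = v/ω = -1.5/0.5 = -3.0000
x' = -4.5 + -3.0000·(sin 3.3680 − sin 2.6180) = -2.3266
y' = -3 − -3.0000·(cos 3.3680 − cos 2.6180) = -3.3254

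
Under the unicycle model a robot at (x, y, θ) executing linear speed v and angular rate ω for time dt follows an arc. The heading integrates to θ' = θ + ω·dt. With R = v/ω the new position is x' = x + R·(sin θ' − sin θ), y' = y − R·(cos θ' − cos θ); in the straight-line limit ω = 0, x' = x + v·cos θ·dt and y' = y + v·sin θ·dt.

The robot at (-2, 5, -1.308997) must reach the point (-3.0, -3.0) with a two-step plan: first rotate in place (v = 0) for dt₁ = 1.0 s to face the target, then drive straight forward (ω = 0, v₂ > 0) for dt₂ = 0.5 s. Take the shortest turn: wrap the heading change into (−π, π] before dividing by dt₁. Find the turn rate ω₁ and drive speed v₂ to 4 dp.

ω₁ = -0.3862, v₂ = 16.1245

heading to target = atan2(-3−5, -3−-2) = -1.6952
Δθ = wrap(-1.6952 − -1.3090) = -0.3862; ω₁ = Δθ/dt₁ = -0.3862
distance = √((-3−-2)² + (-3−5)²) = 8.0623; v₂ = distance/dt₂ = 16.1245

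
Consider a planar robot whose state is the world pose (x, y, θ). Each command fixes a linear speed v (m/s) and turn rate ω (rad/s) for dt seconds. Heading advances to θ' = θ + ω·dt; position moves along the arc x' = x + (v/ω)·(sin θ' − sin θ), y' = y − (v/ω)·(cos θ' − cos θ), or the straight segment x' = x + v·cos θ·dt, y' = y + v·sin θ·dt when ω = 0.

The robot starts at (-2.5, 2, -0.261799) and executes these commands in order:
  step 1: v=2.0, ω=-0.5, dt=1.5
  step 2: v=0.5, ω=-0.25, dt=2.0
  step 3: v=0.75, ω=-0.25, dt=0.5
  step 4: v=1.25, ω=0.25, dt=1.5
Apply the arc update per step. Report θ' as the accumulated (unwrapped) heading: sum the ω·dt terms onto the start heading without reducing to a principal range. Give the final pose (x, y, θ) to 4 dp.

(0.3814, -2.9102, -1.2618)

step 1: θ'=-1.0118 (R=-4.0000) → pose (-0.1441, 0.2576, -1.0118)
step 2: θ'=-1.5118 (R=-2.0000) → pose (0.1568, -0.6851, -1.5118)
step 3: θ'=-1.6368 (R=-3.0000) → pose (0.1555, -1.0599, -1.6368)
step 4: θ'=-1.2618 (R=5.0000) → pose (0.3814, -2.9102, -1.2618)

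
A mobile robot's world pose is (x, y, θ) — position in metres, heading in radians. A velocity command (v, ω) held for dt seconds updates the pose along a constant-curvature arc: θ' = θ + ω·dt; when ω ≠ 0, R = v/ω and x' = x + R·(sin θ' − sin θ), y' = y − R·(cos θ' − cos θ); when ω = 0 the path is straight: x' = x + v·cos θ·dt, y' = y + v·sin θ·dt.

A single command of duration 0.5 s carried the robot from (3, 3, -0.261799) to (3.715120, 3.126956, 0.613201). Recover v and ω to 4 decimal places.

v = 1.5000, ω = 1.7500

Δθ = 0.613201 − -0.261799 = 0.875000
ω = Δθ/dt = 0.875000/0.5 = 1.7500
R = Δx/(sin θ' − sin θ) = 0.8571
v = R·ω = 0.8571·1.7500 = 1.5000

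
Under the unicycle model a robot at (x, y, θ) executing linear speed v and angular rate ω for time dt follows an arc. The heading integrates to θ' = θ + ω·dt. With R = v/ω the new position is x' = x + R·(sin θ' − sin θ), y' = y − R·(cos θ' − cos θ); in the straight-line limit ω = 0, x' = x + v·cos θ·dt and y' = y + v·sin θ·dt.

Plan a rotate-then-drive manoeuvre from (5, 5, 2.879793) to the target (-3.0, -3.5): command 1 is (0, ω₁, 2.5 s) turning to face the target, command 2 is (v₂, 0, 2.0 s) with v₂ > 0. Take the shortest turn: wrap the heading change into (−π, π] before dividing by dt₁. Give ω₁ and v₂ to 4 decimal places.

heading to target = atan2(-3.5−5, -3−5) = -2.3259
Δθ = wrap(-2.3259 − 2.8798) = 1.0775; ω₁ = Δθ/dt₁ = 0.4310
distance = √((-3−5)² + (-3.5−5)²) = 11.6726; v₂ = distance/dt₂ = 5.8363

ω₁ = 0.4310, v₂ = 5.8363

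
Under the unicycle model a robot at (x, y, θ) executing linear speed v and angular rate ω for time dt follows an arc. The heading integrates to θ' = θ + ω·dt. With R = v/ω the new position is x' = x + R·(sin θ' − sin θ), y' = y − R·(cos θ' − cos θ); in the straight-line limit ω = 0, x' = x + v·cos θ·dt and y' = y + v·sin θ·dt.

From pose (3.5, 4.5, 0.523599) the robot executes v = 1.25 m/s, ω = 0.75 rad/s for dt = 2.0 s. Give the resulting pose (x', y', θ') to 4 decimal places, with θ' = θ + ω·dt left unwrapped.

θ' = 0.5236 + 0.75·2.0 = 2.0236
R = v/ω = 1.25/0.75 = 1.6667
x' = 3.5 + 1.6667·(sin 2.0236 − sin 0.5236) = 4.1654
y' = 4.5 − 1.6667·(cos 2.0236 − cos 0.5236) = 6.6725

(4.1654, 6.6725, 2.0236)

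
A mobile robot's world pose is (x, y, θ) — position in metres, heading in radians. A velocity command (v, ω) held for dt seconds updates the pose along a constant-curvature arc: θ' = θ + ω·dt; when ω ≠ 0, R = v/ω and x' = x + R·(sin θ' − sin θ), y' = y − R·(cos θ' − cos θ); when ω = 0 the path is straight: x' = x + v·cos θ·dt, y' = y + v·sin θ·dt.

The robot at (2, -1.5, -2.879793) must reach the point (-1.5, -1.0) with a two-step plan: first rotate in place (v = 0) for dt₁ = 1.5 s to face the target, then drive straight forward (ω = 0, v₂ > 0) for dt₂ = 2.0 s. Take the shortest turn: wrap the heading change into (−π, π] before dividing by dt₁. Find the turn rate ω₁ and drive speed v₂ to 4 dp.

heading to target = atan2(-1−-1.5, -1.5−2) = 2.9997
Δθ = wrap(2.9997 − -2.8798) = -0.4037; ω₁ = Δθ/dt₁ = -0.2691
distance = √((-1.5−2)² + (-1−-1.5)²) = 3.5355; v₂ = distance/dt₂ = 1.7678

ω₁ = -0.2691, v₂ = 1.7678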